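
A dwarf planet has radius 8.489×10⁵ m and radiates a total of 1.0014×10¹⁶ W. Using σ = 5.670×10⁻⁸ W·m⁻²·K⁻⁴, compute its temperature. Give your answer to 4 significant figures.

Surface area A = 4πR² = 4π(8.489×10⁵ m)² = 9.05572×10¹² m².
P = σAT⁴ ⇒ T = (P/(σA))^(1/4) = (1.0014×10¹⁶/(5.670×10⁻⁸×9.05572×10¹²))^(1/4) = 373.7 K.

T ≈ 373.7 K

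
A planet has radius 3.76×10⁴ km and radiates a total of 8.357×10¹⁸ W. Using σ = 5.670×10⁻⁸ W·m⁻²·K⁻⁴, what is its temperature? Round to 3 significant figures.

T ≈ 302 K

Surface area A = 4πR² = 4π(3.76×10⁷ m)² = 1.77658×10¹⁶ m².
P = σAT⁴ ⇒ T = (P/(σA))^(1/4) = (8.357×10¹⁸/(5.670×10⁻⁸×1.77658×10¹⁶))^(1/4) = 302 K.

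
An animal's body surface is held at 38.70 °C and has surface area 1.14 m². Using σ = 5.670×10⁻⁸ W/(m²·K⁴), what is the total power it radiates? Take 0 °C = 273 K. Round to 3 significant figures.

P ≈ 610 W

T = 38.70 °C + 273 = 311.70 K.
Area A = 1.14 m².
P = σAT⁴ = 5.670×10⁻⁸ × 1.14 × (311.70)⁴ = 610 W.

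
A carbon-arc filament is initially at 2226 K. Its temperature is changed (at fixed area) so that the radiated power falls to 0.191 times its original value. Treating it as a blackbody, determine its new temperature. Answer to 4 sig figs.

T₂ ≈ 1472 K

P ∝ T⁴, so T₂/T₁ = (P₂/P₁)^(1/4) = (0.191)^(1/4) = 0.661087.
T₂ = 2226 × 0.661087 = 1472 K.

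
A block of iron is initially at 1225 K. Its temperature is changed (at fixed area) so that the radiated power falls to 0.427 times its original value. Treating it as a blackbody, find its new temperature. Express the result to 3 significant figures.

T₂ ≈ 990 K

P ∝ T⁴, so T₂/T₁ = (P₂/P₁)^(1/4) = (0.427)^(1/4) = 0.808364.
T₂ = 1225 × 0.808364 = 990 K.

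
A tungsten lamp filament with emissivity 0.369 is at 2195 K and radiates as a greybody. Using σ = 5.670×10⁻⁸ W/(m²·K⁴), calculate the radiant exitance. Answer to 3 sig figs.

I ≈ 4.86×10⁵ W/m²

Stefan–Boltzmann: I = εσT⁴ = 0.369 × 5.670×10⁻⁸ × (2195)⁴ = 4.86×10⁵ W/m².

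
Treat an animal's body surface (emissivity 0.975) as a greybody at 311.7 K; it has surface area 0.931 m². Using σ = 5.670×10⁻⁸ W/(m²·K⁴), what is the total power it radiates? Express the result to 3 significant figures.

Area A = 0.931 m².
P = εσAT⁴ = 0.975 × 5.670×10⁻⁸ × 0.931 × (311.7)⁴ = 486 W.

P ≈ 486 W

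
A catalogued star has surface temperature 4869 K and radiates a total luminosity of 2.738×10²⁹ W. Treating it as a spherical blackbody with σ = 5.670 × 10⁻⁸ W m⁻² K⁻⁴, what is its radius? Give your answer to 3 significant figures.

L = 4πR²σT⁴ ⇒ R = √(L/(4πσT⁴)).
σT⁴ = 3.18671×10⁷ W/m², so R = √(2.738×10²⁹/(4π×3.18671×10⁷)) = 2.61×10¹⁰ m.

R ≈ 2.61×10¹⁰ m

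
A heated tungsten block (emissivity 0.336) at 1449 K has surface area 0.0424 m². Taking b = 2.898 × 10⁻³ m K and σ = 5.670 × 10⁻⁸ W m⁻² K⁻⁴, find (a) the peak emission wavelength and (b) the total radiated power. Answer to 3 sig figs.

λ_max ≈ 2.00×10³ nm; P ≈ 3.56×10³ W

(a) λ_max = b/T = 2.898×10⁻³/1449 = 2.000×10⁻⁶ m = 2.00×10³ nm.
Area A = 0.0424 m².
(b) P = εσAT⁴ = 0.336×5.670×10⁻⁸×0.0424×(1449)⁴ = 3.56×10³ W.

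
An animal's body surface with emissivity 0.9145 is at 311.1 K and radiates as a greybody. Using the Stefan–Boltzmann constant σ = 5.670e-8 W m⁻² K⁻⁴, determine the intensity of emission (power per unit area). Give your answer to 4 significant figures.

I ≈ 485.7 W/m²

Stefan–Boltzmann: I = εσT⁴ = 0.9145 × 5.670×10⁻⁸ × (311.1)⁴ = 485.7 W/m².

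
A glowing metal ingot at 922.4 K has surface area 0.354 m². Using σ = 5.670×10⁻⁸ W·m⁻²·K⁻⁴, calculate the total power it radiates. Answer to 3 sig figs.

P ≈ 1.45×10⁴ W

Area A = 0.354 m².
P = σAT⁴ = 5.670×10⁻⁸ × 0.354 × (922.4)⁴ = 1.45×10⁴ W.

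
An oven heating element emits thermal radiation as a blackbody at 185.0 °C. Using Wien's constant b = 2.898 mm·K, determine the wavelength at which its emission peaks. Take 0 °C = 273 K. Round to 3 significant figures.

T = 185.0 °C + 273 = 458.0 K.
Wien's displacement law: λ_max = b/T = (2.898×10⁻³ m·K)/(458.0 K) = 6.328×10⁻⁶ m.
That is 6.33 μm, in the infrared range.

λ_max ≈ 6.33 μm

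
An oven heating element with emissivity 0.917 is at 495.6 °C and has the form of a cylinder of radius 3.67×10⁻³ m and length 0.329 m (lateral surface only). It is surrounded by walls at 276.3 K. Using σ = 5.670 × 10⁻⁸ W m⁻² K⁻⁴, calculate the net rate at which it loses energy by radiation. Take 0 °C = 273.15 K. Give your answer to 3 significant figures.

T = 495.6 °C + 273.15 = 768.75 K.
Lateral area A = 2πrL = 2π×3.67×10⁻³×0.329 = 7.58651×10⁻³ m².
Net radiated power P_net = εσA(T⁴ − T₀⁴) = 0.917×5.670×10⁻⁸×7.58651×10⁻³×(768.75⁴ − 276.3⁴).
T⁴ − T₀⁴ = 3.49253×10¹¹ − 5.82805×10⁹ = 3.43425×10¹¹ K⁴, so P_net = 135 W.

Net loss ≈ 135 W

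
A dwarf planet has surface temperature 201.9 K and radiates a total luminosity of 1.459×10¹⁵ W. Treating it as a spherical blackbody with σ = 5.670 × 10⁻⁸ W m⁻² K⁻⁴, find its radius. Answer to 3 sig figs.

L = 4πR²σT⁴ ⇒ R = √(L/(4πσT⁴)).
σT⁴ = 94.2168 W/m², so R = √(1.459×10¹⁵/(4π×94.2168)) = 1.11×10⁶ m.

R ≈ 1.11×10⁶ m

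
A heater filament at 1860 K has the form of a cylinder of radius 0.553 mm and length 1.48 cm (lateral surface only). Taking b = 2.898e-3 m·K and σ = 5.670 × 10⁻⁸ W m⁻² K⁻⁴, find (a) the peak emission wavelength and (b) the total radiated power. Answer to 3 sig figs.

λ_max ≈ 1.56×10³ nm; P ≈ 34.9 W

(a) λ_max = b/T = 2.898×10⁻³/1860 = 1.558×10⁻⁶ m = 1.56×10³ nm.
Lateral area A = 2πrL = 2π×5.53×10⁻⁴×0.0148 = 5.14241×10⁻⁵ m².
(b) P = σAT⁴ = 5.670×10⁻⁸×5.14241×10⁻⁵×(1860)⁴ = 34.9 W.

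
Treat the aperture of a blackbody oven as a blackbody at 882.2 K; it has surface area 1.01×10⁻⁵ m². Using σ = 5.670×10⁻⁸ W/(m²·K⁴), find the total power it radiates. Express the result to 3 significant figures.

Area A = 1.01×10⁻⁵ m².
P = σAT⁴ = 5.670×10⁻⁸ × 1.01×10⁻⁵ × (882.2)⁴ = 0.347 W.

P ≈ 0.347 W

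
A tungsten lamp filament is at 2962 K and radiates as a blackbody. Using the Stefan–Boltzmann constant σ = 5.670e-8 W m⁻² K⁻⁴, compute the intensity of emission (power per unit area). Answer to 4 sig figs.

I ≈ 4.364×10⁶ W/m²

Stefan–Boltzmann: I = σT⁴ = 5.670×10⁻⁸ × (2962)⁴ = 4.364×10⁶ W/m².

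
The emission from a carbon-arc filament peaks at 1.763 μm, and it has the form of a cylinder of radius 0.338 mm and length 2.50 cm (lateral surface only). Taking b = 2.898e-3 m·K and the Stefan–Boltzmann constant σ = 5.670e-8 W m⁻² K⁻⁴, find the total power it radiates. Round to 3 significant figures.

Wien's law: T = b/λ_max = 2.898×10⁻³/1.763×10⁻⁶ = 1643.79 K.
Lateral area A = 2πrL = 2π×3.38×10⁻⁴×0.0250 = 5.30929×10⁻⁵ m².
Then P = σAT⁴ = 5.670×10⁻⁸×5.30929×10⁻⁵×(1643.79)⁴ = 22.0 W.

P ≈ 22.0 W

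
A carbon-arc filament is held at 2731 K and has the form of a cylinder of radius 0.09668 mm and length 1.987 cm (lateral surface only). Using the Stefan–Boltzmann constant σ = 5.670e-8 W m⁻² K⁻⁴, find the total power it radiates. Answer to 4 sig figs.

P ≈ 38.07 W

Lateral area A = 2πrL = 2π×9.668×10⁻⁵×0.01987 = 1.20702×10⁻⁵ m².
P = σAT⁴ = 5.670×10⁻⁸ × 1.20702×10⁻⁵ × (2731)⁴ = 38.07 W.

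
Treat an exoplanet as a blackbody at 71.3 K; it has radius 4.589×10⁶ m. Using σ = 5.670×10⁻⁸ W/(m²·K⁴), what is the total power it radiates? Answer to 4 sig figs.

P ≈ 3.878×10¹⁴ W

Surface area A = 4πR² = 4π(4.589×10⁶ m)² = 2.64634×10¹⁴ m².
P = σAT⁴ = 5.670×10⁻⁸ × 2.64634×10¹⁴ × (71.3)⁴ = 3.878×10¹⁴ W.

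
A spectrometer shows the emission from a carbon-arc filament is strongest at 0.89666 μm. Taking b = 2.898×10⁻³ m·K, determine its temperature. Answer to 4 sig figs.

T ≈ 3232 K

Wien's law gives T = b/λ_max = (2.898×10⁻³ m·K)/(8.9666×10⁻⁷ m) = 3232 K.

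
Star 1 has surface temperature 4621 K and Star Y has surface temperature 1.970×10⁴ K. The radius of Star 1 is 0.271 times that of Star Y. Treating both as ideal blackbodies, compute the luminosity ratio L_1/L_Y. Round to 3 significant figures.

L ∝ R²T⁴, so L_1/L_Y = (R_1/R_Y)²(T_1/T_Y)⁴ = (0.271)² × (4621/1.970×10⁴)⁴ = 0.073441 × 3.02746×10⁻³ = 2.22×10⁻⁴.

L_1/L_Y ≈ 2.22×10⁻⁴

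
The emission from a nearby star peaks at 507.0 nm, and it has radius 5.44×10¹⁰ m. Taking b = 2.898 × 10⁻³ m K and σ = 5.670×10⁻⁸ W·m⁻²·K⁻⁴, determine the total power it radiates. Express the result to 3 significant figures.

Wien's law: T = b/λ_max = 2.898×10⁻³/5.070×10⁻⁷ = 5715.98 K.
Surface area A = 4πR² = 4π(5.44×10¹⁰ m)² = 3.71884×10²² m².
Then P = σAT⁴ = 5.670×10⁻⁸×3.71884×10²²×(5715.98)⁴ = 2.25×10³⁰ W.

P ≈ 2.25×10³⁰ W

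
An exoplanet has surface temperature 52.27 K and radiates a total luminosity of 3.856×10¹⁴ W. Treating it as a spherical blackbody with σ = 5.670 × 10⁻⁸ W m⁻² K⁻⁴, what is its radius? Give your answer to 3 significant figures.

R ≈ 8.51×10⁶ m

L = 4πR²σT⁴ ⇒ R = √(L/(4πσT⁴)).
σT⁴ = 0.423246 W/m², so R = √(3.856×10¹⁴/(4π×0.423246)) = 8.51×10⁶ m.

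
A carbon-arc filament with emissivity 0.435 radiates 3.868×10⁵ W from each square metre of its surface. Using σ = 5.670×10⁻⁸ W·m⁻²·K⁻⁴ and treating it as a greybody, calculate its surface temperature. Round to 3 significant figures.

I = εσT⁴, so T = (I/εσ)^(1/4) = (3.868×10⁵/(0.435×5.670×10⁻⁸))^(1/4) = 1.99×10³ K.

T ≈ 1.99×10³ K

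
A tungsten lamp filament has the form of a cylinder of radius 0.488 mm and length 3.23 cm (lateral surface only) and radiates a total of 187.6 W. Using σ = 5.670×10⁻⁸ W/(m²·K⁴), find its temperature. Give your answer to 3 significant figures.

T ≈ 2.40×10³ K

Lateral area A = 2πrL = 2π×4.88×10⁻⁴×0.0323 = 9.90381×10⁻⁵ m².
P = σAT⁴ ⇒ T = (P/(σA))^(1/4) = (187.6/(5.670×10⁻⁸×9.90381×10⁻⁵))^(1/4) = 2.40×10³ K.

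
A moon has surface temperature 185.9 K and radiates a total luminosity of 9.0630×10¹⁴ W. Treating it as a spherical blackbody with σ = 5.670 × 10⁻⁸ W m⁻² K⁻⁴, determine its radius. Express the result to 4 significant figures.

R ≈ 1.032×10⁶ m

L = 4πR²σT⁴ ⇒ R = √(L/(4πσT⁴)).
σT⁴ = 67.7175 W/m², so R = √(9.0630×10¹⁴/(4π×67.7175)) = 1.032×10⁶ m.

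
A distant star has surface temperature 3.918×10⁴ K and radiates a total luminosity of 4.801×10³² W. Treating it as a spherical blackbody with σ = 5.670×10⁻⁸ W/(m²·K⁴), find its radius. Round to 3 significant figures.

L = 4πR²σT⁴ ⇒ R = √(L/(4πσT⁴)).
σT⁴ = 1.33611×10¹¹ W/m², so R = √(4.801×10³²/(4π×1.33611×10¹¹)) = 1.69×10¹⁰ m.

R ≈ 1.69×10¹⁰ m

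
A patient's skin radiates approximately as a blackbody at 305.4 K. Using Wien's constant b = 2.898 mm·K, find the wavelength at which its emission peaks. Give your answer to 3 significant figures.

Wien's displacement law: λ_max = b/T = (2.898×10⁻³ m·K)/(305.4 K) = 9.489×10⁻⁶ m.
That is 9.49 μm, in the infrared range.

λ_max ≈ 9.49 μm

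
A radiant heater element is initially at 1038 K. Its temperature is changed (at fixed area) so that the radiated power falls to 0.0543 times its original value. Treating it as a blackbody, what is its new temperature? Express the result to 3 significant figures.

T₂ ≈ 501 K

P ∝ T⁴, so T₂/T₁ = (P₂/P₁)^(1/4) = (0.0543)^(1/4) = 0.482725.
T₂ = 1038 × 0.482725 = 501 K.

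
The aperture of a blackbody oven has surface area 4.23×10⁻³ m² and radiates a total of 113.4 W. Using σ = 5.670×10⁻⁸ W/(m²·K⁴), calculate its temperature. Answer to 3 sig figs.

Area A = 4.23×10⁻³ m².
P = σAT⁴ ⇒ T = (P/(σA))^(1/4) = (113.4/(5.670×10⁻⁸×4.23×10⁻³))^(1/4) = 829 K.

T ≈ 829 K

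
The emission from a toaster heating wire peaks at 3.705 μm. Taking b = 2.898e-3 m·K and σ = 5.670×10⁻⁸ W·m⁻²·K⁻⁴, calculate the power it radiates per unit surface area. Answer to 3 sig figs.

Wien's law: T = b/λ_max = 2.898×10⁻³/3.705×10⁻⁶ = 782.186 K.
Then I = σT⁴ = 5.670×10⁻⁸×(782.186)⁴ = 2.12×10⁴ W/m².

I ≈ 2.12×10⁴ W/m²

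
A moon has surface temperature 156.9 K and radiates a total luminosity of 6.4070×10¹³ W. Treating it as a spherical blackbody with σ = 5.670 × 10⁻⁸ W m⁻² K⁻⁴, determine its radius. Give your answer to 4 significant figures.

R ≈ 3.852×10⁵ m

L = 4πR²σT⁴ ⇒ R = √(L/(4πσT⁴)).
σT⁴ = 34.3617 W/m², so R = √(6.4070×10¹³/(4π×34.3617)) = 3.852×10⁵ m.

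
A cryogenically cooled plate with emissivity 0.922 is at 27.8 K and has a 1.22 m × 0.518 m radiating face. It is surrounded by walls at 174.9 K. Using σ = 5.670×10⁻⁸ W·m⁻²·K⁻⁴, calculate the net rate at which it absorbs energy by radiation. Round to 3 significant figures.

Area A = 1.22 × 0.518 = 0.63196 m².
Net radiated power P_net = εσA(T⁴ − T₀⁴) = 0.922×5.670×10⁻⁸×0.63196×(27.8⁴ − 174.9⁴).
T⁴ − T₀⁴ = 5.97282×10⁵ − 9.35749×10⁸ = -9.35152×10⁸ K⁴, so P_net = -30.9 W — negative, meaning a net gain of 30.9 W.

Net gain ≈ 30.9 W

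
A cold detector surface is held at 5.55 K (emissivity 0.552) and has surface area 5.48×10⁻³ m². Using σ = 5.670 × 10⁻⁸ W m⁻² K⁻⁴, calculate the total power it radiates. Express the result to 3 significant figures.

P ≈ 1.63×10⁻⁷ W

Area A = 5.48×10⁻³ m².
P = εσAT⁴ = 0.552 × 5.670×10⁻⁸ × 5.48×10⁻³ × (5.55)⁴ = 1.63×10⁻⁷ W.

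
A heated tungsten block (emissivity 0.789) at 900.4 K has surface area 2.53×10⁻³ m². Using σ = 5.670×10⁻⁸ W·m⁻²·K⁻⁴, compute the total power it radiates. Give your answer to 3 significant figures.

Area A = 2.53×10⁻³ m².
P = εσAT⁴ = 0.789 × 5.670×10⁻⁸ × 2.53×10⁻³ × (900.4)⁴ = 74.4 W.

P ≈ 74.4 W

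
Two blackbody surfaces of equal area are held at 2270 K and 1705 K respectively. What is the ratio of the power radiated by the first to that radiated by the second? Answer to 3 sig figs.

With equal areas, P₁/P₂ = (T₁/T₂)⁴ = (2270/1705)⁴ = 3.14.

P₁/P₂ ≈ 3.14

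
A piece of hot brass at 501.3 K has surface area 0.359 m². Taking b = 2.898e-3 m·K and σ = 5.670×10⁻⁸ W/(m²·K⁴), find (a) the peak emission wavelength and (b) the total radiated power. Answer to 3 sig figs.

(a) λ_max = b/T = 2.898×10⁻³/501.3 = 5.781×10⁻⁶ m = 5.78 μm.
Area A = 0.359 m².
(b) P = σAT⁴ = 5.670×10⁻⁸×0.359×(501.3)⁴ = 1.29×10³ W.

λ_max ≈ 5.78 μm; P ≈ 1.29×10³ W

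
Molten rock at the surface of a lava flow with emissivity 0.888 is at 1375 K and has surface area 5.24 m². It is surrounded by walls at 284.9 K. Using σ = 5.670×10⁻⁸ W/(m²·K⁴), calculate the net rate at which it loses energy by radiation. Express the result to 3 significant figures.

Area A = 5.24 m².
Net radiated power P_net = εσA(T⁴ − T₀⁴) = 0.888×5.670×10⁻⁸×5.24×(1375⁴ − 284.9⁴).
T⁴ − T₀⁴ = 3.57446×10¹² − 6.58825×10⁹ = 3.56787×10¹² K⁴, so P_net = 9.41×10⁵ W.

Net loss ≈ 9.41×10⁵ W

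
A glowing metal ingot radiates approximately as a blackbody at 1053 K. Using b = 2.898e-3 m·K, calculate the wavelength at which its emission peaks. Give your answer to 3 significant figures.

λ_max ≈ 2.75 μm

Wien's displacement law: λ_max = b/T = (2.898×10⁻³ m·K)/(1053 K) = 2.752×10⁻⁶ m.
That is 2.75 μm, in the infrared range.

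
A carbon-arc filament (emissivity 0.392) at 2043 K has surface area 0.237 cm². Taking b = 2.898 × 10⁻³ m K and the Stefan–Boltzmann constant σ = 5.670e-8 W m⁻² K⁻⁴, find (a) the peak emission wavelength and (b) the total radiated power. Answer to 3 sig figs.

λ_max ≈ 1.42 μm; P ≈ 9.18 W

(a) λ_max = b/T = 2.898×10⁻³/2043 = 1.419×10⁻⁶ m = 1.42 μm.
Area A = 0.237 cm² = 2.37×10⁻⁵ m².
(b) P = εσAT⁴ = 0.392×5.670×10⁻⁸×2.37×10⁻⁵×(2043)⁴ = 9.18 W.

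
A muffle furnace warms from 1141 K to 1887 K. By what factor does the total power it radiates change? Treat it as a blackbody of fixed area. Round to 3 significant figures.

P₂/P₁ ≈ 7.48

P ∝ T⁴, so P₂/P₁ = (T₂/T₁)⁴ = (1887/1141)⁴ = (1.65381)⁴ = 7.48.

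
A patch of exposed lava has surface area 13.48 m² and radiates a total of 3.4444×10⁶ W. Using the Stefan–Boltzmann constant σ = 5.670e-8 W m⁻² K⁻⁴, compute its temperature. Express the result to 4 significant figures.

Area A = 13.48 m².
P = σAT⁴ ⇒ T = (P/(σA))^(1/4) = (3.4444×10⁶/(5.670×10⁻⁸×13.48))^(1/4) = 1457 K.

T ≈ 1457 K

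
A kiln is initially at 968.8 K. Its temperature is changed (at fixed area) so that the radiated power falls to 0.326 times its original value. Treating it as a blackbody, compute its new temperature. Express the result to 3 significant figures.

T₂ ≈ 732 K

P ∝ T⁴, so T₂/T₁ = (P₂/P₁)^(1/4) = (0.326)^(1/4) = 0.755622.
T₂ = 968.8 × 0.755622 = 732 K.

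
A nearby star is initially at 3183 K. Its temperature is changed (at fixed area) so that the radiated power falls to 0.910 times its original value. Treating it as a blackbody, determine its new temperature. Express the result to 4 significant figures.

T₂ ≈ 3109 K

P ∝ T⁴, so T₂/T₁ = (P₂/P₁)^(1/4) = (0.910)^(1/4) = 0.976698.
T₂ = 3183 × 0.976698 = 3109 K.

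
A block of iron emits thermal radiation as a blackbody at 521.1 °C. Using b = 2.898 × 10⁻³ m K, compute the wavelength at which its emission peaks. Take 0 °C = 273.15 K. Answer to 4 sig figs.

λ_max ≈ 3.649 μm

T = 521.1 °C + 273.15 = 794.25 K.
Wien's displacement law: λ_max = b/T = (2.898×10⁻³ m·K)/(794.25 K) = 3.6487×10⁻⁶ m.
That is 3.649 μm, in the infrared range.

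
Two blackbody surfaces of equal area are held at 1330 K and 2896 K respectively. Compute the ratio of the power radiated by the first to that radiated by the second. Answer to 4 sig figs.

With equal areas, P₁/P₂ = (T₁/T₂)⁴ = (1330/2896)⁴ = 0.04448.

P₁/P₂ ≈ 0.04448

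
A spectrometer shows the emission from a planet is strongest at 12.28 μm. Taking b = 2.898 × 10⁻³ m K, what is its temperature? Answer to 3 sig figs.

T ≈ 236 K

Wien's law gives T = b/λ_max = (2.898×10⁻³ m·K)/(1.228×10⁻⁵ m) = 236 K.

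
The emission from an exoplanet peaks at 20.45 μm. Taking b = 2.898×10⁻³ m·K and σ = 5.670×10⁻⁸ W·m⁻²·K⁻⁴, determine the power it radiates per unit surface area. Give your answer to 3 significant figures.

I ≈ 22.9 W/m²

Wien's law: T = b/λ_max = 2.898×10⁻³/2.045×10⁻⁵ = 141.711 K.
Then I = σT⁴ = 5.670×10⁻⁸×(141.711)⁴ = 22.9 W/m².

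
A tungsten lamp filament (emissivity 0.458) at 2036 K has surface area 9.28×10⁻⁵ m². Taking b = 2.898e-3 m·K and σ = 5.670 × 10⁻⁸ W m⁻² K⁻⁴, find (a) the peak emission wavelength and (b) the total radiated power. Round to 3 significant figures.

λ_max ≈ 1.42 μm; P ≈ 41.4 W

(a) λ_max = b/T = 2.898×10⁻³/2036 = 1.423×10⁻⁶ m = 1.42 μm.
Area A = 9.28×10⁻⁵ m².
(b) P = εσAT⁴ = 0.458×5.670×10⁻⁸×9.28×10⁻⁵×(2036)⁴ = 41.4 W.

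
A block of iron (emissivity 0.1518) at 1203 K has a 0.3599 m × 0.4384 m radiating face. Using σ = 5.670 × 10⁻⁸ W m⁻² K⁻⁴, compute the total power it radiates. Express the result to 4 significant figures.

P ≈ 2844 W

Area A = 0.3599 × 0.4384 = 0.15778 m².
P = εσAT⁴ = 0.1518 × 5.670×10⁻⁸ × 0.15778 × (1203)⁴ = 2844 W.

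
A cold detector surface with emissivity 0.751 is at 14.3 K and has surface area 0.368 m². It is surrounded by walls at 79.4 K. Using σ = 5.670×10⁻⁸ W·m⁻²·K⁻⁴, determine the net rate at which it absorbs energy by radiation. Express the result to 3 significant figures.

Area A = 0.368 m².
Net radiated power P_net = εσA(T⁴ − T₀⁴) = 0.751×5.670×10⁻⁸×0.368×(14.3⁴ − 79.4⁴).
T⁴ − T₀⁴ = 41816.2 − 3.97450×10⁷ = -3.97032×10⁷ K⁴, so P_net = -0.622 W — negative, meaning a net gain of 0.622 W.

Net gain ≈ 0.622 W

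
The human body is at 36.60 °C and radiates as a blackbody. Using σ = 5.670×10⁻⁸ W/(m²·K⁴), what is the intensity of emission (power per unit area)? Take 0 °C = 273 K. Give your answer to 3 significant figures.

I ≈ 521 W/m²

T = 36.60 °C + 273 = 309.60 K.
Stefan–Boltzmann: I = σT⁴ = 5.670×10⁻⁸ × (309.60)⁴ = 521 W/m².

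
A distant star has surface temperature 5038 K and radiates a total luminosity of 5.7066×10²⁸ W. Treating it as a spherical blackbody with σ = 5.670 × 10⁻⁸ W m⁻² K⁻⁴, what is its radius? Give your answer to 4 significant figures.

L = 4πR²σT⁴ ⇒ R = √(L/(4πσT⁴)).
σT⁴ = 3.65271×10⁷ W/m², so R = √(5.7066×10²⁸/(4π×3.65271×10⁷)) = 1.115×10¹⁰ m.

R ≈ 1.115×10¹⁰ m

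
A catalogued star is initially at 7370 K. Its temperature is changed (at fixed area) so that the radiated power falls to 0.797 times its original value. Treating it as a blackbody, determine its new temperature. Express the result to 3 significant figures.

T₂ ≈ 6.96×10³ K

P ∝ T⁴, so T₂/T₁ = (P₂/P₁)^(1/4) = (0.797)^(1/4) = 0.944854.
T₂ = 7370 × 0.944854 = 6.96×10³ K.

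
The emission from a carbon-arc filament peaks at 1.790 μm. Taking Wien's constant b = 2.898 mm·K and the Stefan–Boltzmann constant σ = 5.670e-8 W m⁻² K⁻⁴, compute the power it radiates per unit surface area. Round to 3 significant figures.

Wien's law: T = b/λ_max = 2.898×10⁻³/1.790×10⁻⁶ = 1618.99 K.
Then I = σT⁴ = 5.670×10⁻⁸×(1618.99)⁴ = 3.90×10⁵ W/m².

I ≈ 3.90×10⁵ W/m²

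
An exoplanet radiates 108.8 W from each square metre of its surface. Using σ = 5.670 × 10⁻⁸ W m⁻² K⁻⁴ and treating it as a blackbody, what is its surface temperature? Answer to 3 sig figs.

I = σT⁴, so T = (I/σ)^(1/4) = (108.8/(5.670×10⁻⁸))^(1/4) = 209 K.

T ≈ 209 K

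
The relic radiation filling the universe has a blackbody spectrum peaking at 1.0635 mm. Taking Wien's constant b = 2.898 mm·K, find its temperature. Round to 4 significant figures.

Wien's law gives T = b/λ_max = (2.898×10⁻³ m·K)/(1.0635×10⁻³ m) = 2.725 K.

T ≈ 2.725 K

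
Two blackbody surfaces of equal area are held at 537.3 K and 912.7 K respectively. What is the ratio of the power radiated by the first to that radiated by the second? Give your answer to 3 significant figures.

P₁/P₂ ≈ 0.120

With equal areas, P₁/P₂ = (T₁/T₂)⁴ = (537.3/912.7)⁴ = 0.120.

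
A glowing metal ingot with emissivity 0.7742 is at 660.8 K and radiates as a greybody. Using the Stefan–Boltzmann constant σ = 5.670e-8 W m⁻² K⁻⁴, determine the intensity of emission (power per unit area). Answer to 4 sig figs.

Stefan–Boltzmann: I = εσT⁴ = 0.7742 × 5.670×10⁻⁸ × (660.8)⁴ = 8370 W/m².

I ≈ 8370 W/m²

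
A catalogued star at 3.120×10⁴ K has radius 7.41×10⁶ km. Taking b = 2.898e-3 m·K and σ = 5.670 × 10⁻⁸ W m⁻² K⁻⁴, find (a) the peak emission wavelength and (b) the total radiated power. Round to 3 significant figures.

λ_max ≈ 92.9 nm; P ≈ 3.71×10³¹ W

(a) λ_max = b/T = 2.898×10⁻³/3.120×10⁴ = 9.288×10⁻⁸ m = 92.9 nm.
Surface area A = 4πR² = 4π(7.41×10⁹ m)² = 6.89996×10²⁰ m².
(b) P = σAT⁴ = 5.670×10⁻⁸×6.89996×10²⁰×(3.120×10⁴)⁴ = 3.71×10³¹ W.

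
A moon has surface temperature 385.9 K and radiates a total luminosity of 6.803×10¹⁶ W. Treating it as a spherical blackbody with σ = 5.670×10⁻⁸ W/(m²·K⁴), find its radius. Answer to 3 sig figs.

R ≈ 2.07×10⁶ m

L = 4πR²σT⁴ ⇒ R = √(L/(4πσT⁴)).
σT⁴ = 1257.43 W/m², so R = √(6.803×10¹⁶/(4π×1257.43)) = 2.07×10⁶ m.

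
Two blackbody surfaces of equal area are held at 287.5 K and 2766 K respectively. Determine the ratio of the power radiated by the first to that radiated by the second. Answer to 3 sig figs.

P₁/P₂ ≈ 1.17×10⁻⁴

With equal areas, P₁/P₂ = (T₁/T₂)⁴ = (287.5/2766)⁴ = 1.17×10⁻⁴.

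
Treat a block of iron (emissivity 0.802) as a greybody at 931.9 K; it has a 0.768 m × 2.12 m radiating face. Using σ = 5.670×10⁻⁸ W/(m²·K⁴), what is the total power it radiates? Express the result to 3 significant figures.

Area A = 0.768 × 2.12 = 1.62816 m².
P = εσAT⁴ = 0.802 × 5.670×10⁻⁸ × 1.62816 × (931.9)⁴ = 5.58×10⁴ W.

P ≈ 5.58×10⁴ W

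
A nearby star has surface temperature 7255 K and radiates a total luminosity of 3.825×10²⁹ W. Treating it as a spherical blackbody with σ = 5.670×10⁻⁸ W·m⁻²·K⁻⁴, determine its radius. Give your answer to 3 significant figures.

R ≈ 1.39×10¹⁰ m

L = 4πR²σT⁴ ⇒ R = √(L/(4πσT⁴)).
σT⁴ = 1.57084×10⁸ W/m², so R = √(3.825×10²⁹/(4π×1.57084×10⁸)) = 1.39×10¹⁰ m.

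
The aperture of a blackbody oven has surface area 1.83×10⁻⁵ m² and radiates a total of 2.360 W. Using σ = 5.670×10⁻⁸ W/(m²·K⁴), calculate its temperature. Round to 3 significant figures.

T ≈ 1.23×10³ K

Area A = 1.83×10⁻⁵ m².
P = σAT⁴ ⇒ T = (P/(σA))^(1/4) = (2.360/(5.670×10⁻⁸×1.83×10⁻⁵))^(1/4) = 1.23×10³ K.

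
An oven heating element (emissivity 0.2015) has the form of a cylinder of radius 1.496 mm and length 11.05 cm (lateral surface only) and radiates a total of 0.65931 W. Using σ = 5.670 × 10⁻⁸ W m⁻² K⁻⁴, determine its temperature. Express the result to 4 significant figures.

Lateral area A = 2πrL = 2π×1.496×10⁻³×0.1105 = 1.03866×10⁻³ m².
P = εσAT⁴ ⇒ T = (P/(εσA))^(1/4) = (0.65931/(0.2015×5.670×10⁻⁸×1.03866×10⁻³))^(1/4) = 485.5 K.

T ≈ 485.5 K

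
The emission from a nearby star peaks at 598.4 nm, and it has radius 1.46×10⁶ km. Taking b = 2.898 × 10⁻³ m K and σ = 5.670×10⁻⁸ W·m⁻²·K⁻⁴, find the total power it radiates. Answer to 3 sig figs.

P ≈ 8.35×10²⁶ W

Wien's law: T = b/λ_max = 2.898×10⁻³/5.984×10⁻⁷ = 4842.91 K.
Surface area A = 4πR² = 4π(1.46×10⁹ m)² = 2.67865×10¹⁹ m².
Then P = σAT⁴ = 5.670×10⁻⁸×2.67865×10¹⁹×(4842.91)⁴ = 8.35×10²⁶ W.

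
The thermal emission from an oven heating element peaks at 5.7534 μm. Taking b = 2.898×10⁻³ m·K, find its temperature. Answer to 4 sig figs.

Wien's law gives T = b/λ_max = (2.898×10⁻³ m·K)/(5.7534×10⁻⁶ m) = 503.7 K.

T ≈ 503.7 K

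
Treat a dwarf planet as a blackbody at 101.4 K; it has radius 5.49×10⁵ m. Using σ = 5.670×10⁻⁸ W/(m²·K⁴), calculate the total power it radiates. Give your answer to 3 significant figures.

Surface area A = 4πR² = 4π(5.49×10⁵ m)² = 3.78752×10¹² m².
P = σAT⁴ = 5.670×10⁻⁸ × 3.78752×10¹² × (101.4)⁴ = 2.27×10¹³ W.

P ≈ 2.27×10¹³ W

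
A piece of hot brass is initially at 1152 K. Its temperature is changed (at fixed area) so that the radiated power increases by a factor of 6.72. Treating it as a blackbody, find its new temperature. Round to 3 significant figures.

T₂ ≈ 1.85×10³ K

P ∝ T⁴, so T₂/T₁ = (P₂/P₁)^(1/4) = (6.72)^(1/4) = 1.61006.
T₂ = 1152 × 1.61006 = 1.85×10³ K.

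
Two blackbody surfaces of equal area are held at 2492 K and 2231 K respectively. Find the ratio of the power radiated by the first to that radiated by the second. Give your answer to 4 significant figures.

P₁/P₂ ≈ 1.557

With equal areas, P₁/P₂ = (T₁/T₂)⁴ = (2492/2231)⁴ = 1.557.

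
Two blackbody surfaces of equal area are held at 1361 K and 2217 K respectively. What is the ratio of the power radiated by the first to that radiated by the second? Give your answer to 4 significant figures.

With equal areas, P₁/P₂ = (T₁/T₂)⁴ = (1361/2217)⁴ = 0.1420.

P₁/P₂ ≈ 0.1420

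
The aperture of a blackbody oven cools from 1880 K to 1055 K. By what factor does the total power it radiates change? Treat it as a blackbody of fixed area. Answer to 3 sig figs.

P ∝ T⁴, so P₂/P₁ = (T₂/T₁)⁴ = (1055/1880)⁴ = (0.561170)⁴ = 0.0992.

P₂/P₁ ≈ 0.0992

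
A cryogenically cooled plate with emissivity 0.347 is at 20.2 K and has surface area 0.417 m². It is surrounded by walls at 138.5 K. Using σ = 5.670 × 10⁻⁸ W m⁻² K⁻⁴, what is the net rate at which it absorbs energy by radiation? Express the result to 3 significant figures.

Area A = 0.417 m².
Net radiated power P_net = εσA(T⁴ − T₀⁴) = 0.347×5.670×10⁻⁸×0.417×(20.2⁴ − 138.5⁴).
T⁴ − T₀⁴ = 1.66497×10⁵ − 3.67959×10⁸ = -3.67793×10⁸ K⁴, so P_net = -3.02 W — negative, meaning a net gain of 3.02 W.

Net gain ≈ 3.02 W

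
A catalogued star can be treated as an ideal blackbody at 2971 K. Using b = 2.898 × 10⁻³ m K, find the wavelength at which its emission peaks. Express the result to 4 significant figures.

Wien's displacement law: λ_max = b/T = (2.898×10⁻³ m·K)/(2971 K) = 9.7543×10⁻⁷ m.
That is 975.4 nm, in the infrared range.

λ_max ≈ 975.4 nm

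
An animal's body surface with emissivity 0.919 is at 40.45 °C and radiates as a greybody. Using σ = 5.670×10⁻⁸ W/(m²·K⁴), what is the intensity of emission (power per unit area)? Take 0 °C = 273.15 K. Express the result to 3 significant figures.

I ≈ 504 W/m²

T = 40.45 °C + 273.15 = 313.60 K.
Stefan–Boltzmann: I = εσT⁴ = 0.919 × 5.670×10⁻⁸ × (313.60)⁴ = 504 W/m².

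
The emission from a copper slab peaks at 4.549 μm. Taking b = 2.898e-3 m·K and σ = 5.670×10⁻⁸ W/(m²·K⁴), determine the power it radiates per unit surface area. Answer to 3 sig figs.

I ≈ 9.34×10³ W/m²

Wien's law: T = b/λ_max = 2.898×10⁻³/4.549×10⁻⁶ = 637.063 K.
Then I = σT⁴ = 5.670×10⁻⁸×(637.063)⁴ = 9.34×10³ W/m².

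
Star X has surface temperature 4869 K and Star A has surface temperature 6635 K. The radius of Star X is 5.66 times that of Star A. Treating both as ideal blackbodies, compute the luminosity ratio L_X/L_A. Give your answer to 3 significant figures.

L ∝ R²T⁴, so L_X/L_A = (R_X/R_A)²(T_X/T_A)⁴ = (5.66)² × (4869/6635)⁴ = 32.0356 × 0.289998 = 9.29.

L_X/L_A ≈ 9.29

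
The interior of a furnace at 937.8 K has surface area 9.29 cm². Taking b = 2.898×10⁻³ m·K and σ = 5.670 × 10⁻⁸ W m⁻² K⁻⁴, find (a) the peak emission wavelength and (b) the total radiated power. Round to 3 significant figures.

(a) λ_max = b/T = 2.898×10⁻³/937.8 = 3.090×10⁻⁶ m = 3.09 μm.
Area A = 9.29 cm² = 9.29×10⁻⁴ m².
(b) P = σAT⁴ = 5.670×10⁻⁸×9.29×10⁻⁴×(937.8)⁴ = 40.7 W.

λ_max ≈ 3.09 μm; P ≈ 40.7 W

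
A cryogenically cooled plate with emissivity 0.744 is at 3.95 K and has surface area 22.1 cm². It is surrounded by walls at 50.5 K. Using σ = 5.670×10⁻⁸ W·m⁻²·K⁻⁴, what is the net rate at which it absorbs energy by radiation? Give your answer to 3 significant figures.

Net gain ≈ 6.06×10⁻⁴ W

Area A = 22.1 cm² = 2.21×10⁻³ m².
Net radiated power P_net = εσA(T⁴ − T₀⁴) = 0.744×5.670×10⁻⁸×2.21×10⁻³×(3.95⁴ − 50.5⁴).
T⁴ − T₀⁴ = 243.438 − 6.50378×10⁶ = -6.50354×10⁶ K⁴, so P_net = -6.06×10⁻⁴ W — negative, meaning a net gain of 6.06×10⁻⁴ W.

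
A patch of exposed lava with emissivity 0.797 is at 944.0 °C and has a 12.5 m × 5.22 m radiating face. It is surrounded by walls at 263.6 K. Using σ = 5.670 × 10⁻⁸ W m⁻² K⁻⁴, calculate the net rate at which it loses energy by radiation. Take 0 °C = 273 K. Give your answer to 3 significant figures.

T = 944.0 °C + 273 = 1217.0 K.
Area A = 12.5 × 5.22 = 65.25 m².
Net radiated power P_net = εσA(T⁴ − T₀⁴) = 0.797×5.670×10⁻⁸×65.25×(1217.0⁴ − 263.6⁴).
T⁴ − T₀⁴ = 2.19362×10¹² − 4.82816×10⁹ = 2.18879×10¹² K⁴, so P_net = 6.45×10⁶ W.

Net loss ≈ 6.45×10⁶ W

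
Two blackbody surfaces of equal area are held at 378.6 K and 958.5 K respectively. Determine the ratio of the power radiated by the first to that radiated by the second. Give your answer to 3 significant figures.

P₁/P₂ ≈ 0.0243

With equal areas, P₁/P₂ = (T₁/T₂)⁴ = (378.6/958.5)⁴ = 0.0243.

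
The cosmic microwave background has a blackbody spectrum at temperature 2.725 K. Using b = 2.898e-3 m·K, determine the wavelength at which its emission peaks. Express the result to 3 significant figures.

Wien's displacement law: λ_max = b/T = (2.898×10⁻³ m·K)/(2.725 K) = 1.063×10⁻³ m.
That is 1.06×10⁻³ m, in the microwave range.

λ_max ≈ 1.06×10⁻³ m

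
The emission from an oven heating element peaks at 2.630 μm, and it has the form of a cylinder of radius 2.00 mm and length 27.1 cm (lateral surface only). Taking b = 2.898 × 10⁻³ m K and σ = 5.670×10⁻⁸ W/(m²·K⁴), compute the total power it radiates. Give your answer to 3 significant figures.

Wien's law: T = b/λ_max = 2.898×10⁻³/2.630×10⁻⁶ = 1101.90 K.
Lateral area A = 2πrL = 2π×2.00×10⁻³×0.271 = 3.40549×10⁻³ m².
Then P = σAT⁴ = 5.670×10⁻⁸×3.40549×10⁻³×(1101.90)⁴ = 285 W.

P ≈ 285 W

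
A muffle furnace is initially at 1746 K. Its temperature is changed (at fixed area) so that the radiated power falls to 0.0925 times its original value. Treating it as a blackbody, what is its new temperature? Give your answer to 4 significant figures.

P ∝ T⁴, so T₂/T₁ = (P₂/P₁)^(1/4) = (0.0925)^(1/4) = 0.551487.
T₂ = 1746 × 0.551487 = 962.9 K.

T₂ ≈ 962.9 K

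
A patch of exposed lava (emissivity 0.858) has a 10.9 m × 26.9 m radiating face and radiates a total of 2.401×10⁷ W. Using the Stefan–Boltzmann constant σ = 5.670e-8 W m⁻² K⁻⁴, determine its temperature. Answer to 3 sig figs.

T ≈ 1.14×10³ K

Area A = 10.9 × 26.9 = 293.21 m².
P = εσAT⁴ ⇒ T = (P/(εσA))^(1/4) = (2.401×10⁷/(0.858×5.670×10⁻⁸×293.21))^(1/4) = 1.14×10³ K.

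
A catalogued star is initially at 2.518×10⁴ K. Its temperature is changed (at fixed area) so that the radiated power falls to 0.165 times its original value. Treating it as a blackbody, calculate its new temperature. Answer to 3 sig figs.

T₂ ≈ 1.60×10⁴ K

P ∝ T⁴, so T₂/T₁ = (P₂/P₁)^(1/4) = (0.165)^(1/4) = 0.637340.
T₂ = 2.518×10⁴ × 0.637340 = 1.60×10⁴ K.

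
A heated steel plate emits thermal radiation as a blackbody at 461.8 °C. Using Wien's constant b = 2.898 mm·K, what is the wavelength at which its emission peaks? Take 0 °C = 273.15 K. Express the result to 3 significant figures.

T = 461.8 °C + 273.15 = 734.95 K.
Wien's displacement law: λ_max = b/T = (2.898×10⁻³ m·K)/(734.95 K) = 3.943×10⁻⁶ m.
That is 3.94 μm, in the infrared range.

λ_max ≈ 3.94 μm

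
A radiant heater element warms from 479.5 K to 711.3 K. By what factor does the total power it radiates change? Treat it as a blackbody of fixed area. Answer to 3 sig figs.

P₂/P₁ ≈ 4.84

P ∝ T⁴, so P₂/P₁ = (T₂/T₁)⁴ = (711.3/479.5)⁴ = (1.48342)⁴ = 4.84.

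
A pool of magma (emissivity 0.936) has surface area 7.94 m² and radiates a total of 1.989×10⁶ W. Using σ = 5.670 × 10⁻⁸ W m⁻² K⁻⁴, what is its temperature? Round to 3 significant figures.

Area A = 7.94 m².
P = εσAT⁴ ⇒ T = (P/(εσA))^(1/4) = (1.989×10⁶/(0.936×5.670×10⁻⁸×7.94))^(1/4) = 1.47×10³ K.

T ≈ 1.47×10³ K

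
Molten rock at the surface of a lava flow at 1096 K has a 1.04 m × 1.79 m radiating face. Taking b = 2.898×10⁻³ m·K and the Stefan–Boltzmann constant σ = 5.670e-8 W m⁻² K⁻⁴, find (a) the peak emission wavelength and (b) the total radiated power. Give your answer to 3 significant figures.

λ_max ≈ 2.64×10³ nm; P ≈ 1.52×10⁵ W

(a) λ_max = b/T = 2.898×10⁻³/1096 = 2.644×10⁻⁶ m = 2.64×10³ nm.
Area A = 1.04 × 1.79 = 1.8616 m².
(b) P = σAT⁴ = 5.670×10⁻⁸×1.8616×(1096)⁴ = 1.52×10⁵ W.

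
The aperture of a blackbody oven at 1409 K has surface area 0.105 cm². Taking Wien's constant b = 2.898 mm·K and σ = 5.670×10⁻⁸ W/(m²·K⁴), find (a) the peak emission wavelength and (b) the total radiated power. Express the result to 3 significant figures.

(a) λ_max = b/T = 2.898×10⁻³/1409 = 2.057×10⁻⁶ m = 2.06×10³ nm.
Area A = 0.105 cm² = 1.05×10⁻⁵ m².
(b) P = σAT⁴ = 5.670×10⁻⁸×1.05×10⁻⁵×(1409)⁴ = 2.35 W.

λ_max ≈ 2.06×10³ nm; P ≈ 2.35 W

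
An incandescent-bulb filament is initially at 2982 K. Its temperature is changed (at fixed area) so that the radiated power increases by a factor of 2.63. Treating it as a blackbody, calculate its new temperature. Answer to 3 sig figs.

T₂ ≈ 3.80×10³ K

P ∝ T⁴, so T₂/T₁ = (P₂/P₁)^(1/4) = (2.63)^(1/4) = 1.27347.
T₂ = 2982 × 1.27347 = 3.80×10³ K.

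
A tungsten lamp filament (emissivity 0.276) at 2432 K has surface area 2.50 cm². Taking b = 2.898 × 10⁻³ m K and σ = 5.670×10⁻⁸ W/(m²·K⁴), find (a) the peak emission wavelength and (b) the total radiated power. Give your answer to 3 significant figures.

λ_max ≈ 1.19×10³ nm; P ≈ 137 W

(a) λ_max = b/T = 2.898×10⁻³/2432 = 1.192×10⁻⁶ m = 1.19×10³ nm.
Area A = 2.50 cm² = 2.50×10⁻⁴ m².
(b) P = εσAT⁴ = 0.276×5.670×10⁻⁸×2.50×10⁻⁴×(2432)⁴ = 137 W.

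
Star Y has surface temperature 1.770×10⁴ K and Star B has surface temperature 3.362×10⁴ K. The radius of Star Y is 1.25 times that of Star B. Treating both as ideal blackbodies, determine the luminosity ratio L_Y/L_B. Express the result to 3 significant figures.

L_Y/L_B ≈ 0.120

L ∝ R²T⁴, so L_Y/L_B = (R_Y/R_B)²(T_Y/T_B)⁴ = (1.25)² × (1.770×10⁴/3.362×10⁴)⁴ = 1.5625 × 0.0768249 = 0.120.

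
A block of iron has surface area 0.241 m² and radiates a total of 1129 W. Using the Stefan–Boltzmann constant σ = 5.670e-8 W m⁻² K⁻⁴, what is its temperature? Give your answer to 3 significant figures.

Area A = 0.241 m².
P = σAT⁴ ⇒ T = (P/(σA))^(1/4) = (1129/(5.670×10⁻⁸×0.241))^(1/4) = 536 K.

T ≈ 536 K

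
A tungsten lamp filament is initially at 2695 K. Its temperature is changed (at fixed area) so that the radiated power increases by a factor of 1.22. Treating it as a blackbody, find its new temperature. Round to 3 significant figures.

T₂ ≈ 2.83×10³ K

P ∝ T⁴, so T₂/T₁ = (P₂/P₁)^(1/4) = (1.22)^(1/4) = 1.05097.
T₂ = 2695 × 1.05097 = 2.83×10³ K.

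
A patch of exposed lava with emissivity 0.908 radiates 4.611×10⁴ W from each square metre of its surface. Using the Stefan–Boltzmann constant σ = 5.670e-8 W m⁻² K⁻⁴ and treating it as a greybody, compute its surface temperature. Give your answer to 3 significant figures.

T ≈ 973 K

I = εσT⁴, so T = (I/εσ)^(1/4) = (4.611×10⁴/(0.908×5.670×10⁻⁸))^(1/4) = 973 K.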